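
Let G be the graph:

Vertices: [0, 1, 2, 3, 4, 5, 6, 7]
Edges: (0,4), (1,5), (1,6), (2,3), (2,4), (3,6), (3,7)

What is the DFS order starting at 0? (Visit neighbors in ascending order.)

DFS from vertex 0 (neighbors processed in ascending order):
Visit order: 0, 4, 2, 3, 6, 1, 5, 7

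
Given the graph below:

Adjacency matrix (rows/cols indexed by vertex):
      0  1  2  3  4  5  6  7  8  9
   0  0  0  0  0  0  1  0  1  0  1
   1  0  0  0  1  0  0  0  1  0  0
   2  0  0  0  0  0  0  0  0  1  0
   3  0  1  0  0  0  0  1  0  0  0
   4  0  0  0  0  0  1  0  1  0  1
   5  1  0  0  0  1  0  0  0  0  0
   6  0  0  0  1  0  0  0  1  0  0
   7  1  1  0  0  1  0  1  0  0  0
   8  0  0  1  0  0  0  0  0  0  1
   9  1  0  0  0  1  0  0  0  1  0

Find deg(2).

Vertex 2 has neighbors [8], so deg(2) = 1.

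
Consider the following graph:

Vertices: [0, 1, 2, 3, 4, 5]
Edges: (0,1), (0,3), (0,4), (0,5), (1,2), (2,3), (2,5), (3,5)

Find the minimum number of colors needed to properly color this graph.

The graph has a maximum clique of size 3 (lower bound on chromatic number).
A valid 3-coloring: {0: 0, 1: 1, 2: 0, 3: 1, 4: 1, 5: 2}.
Chromatic number = 3.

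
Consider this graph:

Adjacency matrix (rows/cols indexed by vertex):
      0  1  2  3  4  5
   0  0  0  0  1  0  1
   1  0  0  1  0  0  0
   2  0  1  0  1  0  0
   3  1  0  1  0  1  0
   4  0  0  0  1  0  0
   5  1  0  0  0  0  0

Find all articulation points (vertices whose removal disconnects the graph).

An articulation point is a vertex whose removal disconnects the graph.
Articulation points: [0, 2, 3]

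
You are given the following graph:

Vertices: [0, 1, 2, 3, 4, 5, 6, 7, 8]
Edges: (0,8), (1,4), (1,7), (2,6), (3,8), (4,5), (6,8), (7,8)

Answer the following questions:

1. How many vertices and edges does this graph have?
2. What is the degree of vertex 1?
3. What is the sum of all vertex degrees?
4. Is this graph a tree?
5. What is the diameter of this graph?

Count: 9 vertices, 8 edges.
Vertex 1 has neighbors [4, 7], degree = 2.
Handshaking lemma: 2 * 8 = 16.
A graph is a tree iff it is connected and has exactly n-1 edges. This graph is connected (all 9 vertices in one component) and has 9-1 = 8 edges. It is a tree.
Diameter (longest shortest path) = 6.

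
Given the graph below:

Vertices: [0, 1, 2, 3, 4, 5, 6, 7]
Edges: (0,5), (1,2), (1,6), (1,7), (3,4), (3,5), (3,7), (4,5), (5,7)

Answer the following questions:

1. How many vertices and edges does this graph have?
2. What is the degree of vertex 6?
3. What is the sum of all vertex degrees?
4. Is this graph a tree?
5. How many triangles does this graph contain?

Count: 8 vertices, 9 edges.
Vertex 6 has neighbors [1], degree = 1.
Handshaking lemma: 2 * 9 = 18.
A tree on 8 vertices has 7 edges. This graph has 9 edges (2 extra). Not a tree.
Number of triangles = 2.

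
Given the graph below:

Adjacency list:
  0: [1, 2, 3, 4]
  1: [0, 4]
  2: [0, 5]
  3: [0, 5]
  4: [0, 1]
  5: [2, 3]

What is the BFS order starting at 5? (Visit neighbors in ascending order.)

BFS from vertex 5 (neighbors processed in ascending order):
Visit order: 5, 2, 3, 0, 1, 4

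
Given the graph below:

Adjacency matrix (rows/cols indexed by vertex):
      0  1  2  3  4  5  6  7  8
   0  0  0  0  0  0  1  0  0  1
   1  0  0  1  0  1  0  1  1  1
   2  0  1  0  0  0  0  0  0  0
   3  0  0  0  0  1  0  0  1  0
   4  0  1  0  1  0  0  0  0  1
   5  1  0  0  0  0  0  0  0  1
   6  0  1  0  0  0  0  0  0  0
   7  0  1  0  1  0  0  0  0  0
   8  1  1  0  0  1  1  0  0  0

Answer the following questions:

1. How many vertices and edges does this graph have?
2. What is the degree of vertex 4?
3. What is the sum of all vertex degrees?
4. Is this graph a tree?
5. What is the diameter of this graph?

Count: 9 vertices, 11 edges.
Vertex 4 has neighbors [1, 3, 8], degree = 3.
Handshaking lemma: 2 * 11 = 22.
A tree on 9 vertices has 8 edges. This graph has 11 edges (3 extra). Not a tree.
Diameter (longest shortest path) = 3.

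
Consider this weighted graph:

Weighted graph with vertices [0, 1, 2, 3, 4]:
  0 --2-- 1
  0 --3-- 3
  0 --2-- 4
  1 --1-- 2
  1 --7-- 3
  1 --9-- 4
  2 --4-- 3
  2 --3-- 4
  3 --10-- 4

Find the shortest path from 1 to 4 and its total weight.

Using Dijkstra's algorithm from vertex 1:
Shortest path: 1 -> 2 -> 4
Total weight: 1 + 3 = 4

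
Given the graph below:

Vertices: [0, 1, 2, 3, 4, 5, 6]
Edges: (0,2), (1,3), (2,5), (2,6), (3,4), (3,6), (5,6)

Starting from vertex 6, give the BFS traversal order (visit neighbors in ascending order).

BFS from vertex 6 (neighbors processed in ascending order):
Visit order: 6, 2, 3, 5, 0, 1, 4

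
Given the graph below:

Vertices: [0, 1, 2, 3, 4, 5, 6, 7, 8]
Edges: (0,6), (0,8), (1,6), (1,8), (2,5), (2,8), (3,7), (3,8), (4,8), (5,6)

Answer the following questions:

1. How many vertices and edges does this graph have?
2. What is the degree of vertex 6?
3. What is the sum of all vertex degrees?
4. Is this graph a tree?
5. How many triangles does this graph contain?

Count: 9 vertices, 10 edges.
Vertex 6 has neighbors [0, 1, 5], degree = 3.
Handshaking lemma: 2 * 10 = 20.
A tree on 9 vertices has 8 edges. This graph has 10 edges (2 extra). Not a tree.
Number of triangles = 0.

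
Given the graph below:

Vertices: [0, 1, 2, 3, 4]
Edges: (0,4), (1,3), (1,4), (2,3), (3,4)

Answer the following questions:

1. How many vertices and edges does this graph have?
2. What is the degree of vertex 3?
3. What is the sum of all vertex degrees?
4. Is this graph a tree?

Count: 5 vertices, 5 edges.
Vertex 3 has neighbors [1, 2, 4], degree = 3.
Handshaking lemma: 2 * 5 = 10.
A tree on 5 vertices has 4 edges. This graph has 5 edges (1 extra). Not a tree.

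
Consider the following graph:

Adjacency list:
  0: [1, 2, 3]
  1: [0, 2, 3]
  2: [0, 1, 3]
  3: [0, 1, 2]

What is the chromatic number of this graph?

The graph has a maximum clique of size 4 (lower bound on chromatic number).
A valid 4-coloring: {0: 0, 1: 1, 2: 2, 3: 3}.
Chromatic number = 4.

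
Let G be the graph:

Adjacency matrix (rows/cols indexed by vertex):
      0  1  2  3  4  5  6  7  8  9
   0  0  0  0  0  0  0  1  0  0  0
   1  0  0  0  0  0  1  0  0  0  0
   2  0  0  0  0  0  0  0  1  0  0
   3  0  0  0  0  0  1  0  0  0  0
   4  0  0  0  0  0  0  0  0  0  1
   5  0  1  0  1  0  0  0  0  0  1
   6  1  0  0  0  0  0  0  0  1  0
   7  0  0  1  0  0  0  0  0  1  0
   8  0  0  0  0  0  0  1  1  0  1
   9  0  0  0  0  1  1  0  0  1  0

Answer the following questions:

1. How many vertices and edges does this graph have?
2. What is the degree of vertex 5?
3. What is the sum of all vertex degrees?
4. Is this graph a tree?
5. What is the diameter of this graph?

Count: 10 vertices, 9 edges.
Vertex 5 has neighbors [1, 3, 9], degree = 3.
Handshaking lemma: 2 * 9 = 18.
A graph is a tree iff it is connected and has exactly n-1 edges. This graph is connected (all 10 vertices in one component) and has 10-1 = 9 edges. It is a tree.
Diameter (longest shortest path) = 5.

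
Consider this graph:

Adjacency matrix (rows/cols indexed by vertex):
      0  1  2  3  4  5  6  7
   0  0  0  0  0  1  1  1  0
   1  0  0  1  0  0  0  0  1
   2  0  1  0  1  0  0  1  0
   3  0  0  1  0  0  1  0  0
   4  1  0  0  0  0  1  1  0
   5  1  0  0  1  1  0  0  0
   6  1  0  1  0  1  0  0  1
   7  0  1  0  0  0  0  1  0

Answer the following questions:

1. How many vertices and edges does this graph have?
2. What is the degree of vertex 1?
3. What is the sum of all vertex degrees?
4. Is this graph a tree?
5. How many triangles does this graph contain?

Count: 8 vertices, 11 edges.
Vertex 1 has neighbors [2, 7], degree = 2.
Handshaking lemma: 2 * 11 = 22.
A tree on 8 vertices has 7 edges. This graph has 11 edges (4 extra). Not a tree.
Number of triangles = 2.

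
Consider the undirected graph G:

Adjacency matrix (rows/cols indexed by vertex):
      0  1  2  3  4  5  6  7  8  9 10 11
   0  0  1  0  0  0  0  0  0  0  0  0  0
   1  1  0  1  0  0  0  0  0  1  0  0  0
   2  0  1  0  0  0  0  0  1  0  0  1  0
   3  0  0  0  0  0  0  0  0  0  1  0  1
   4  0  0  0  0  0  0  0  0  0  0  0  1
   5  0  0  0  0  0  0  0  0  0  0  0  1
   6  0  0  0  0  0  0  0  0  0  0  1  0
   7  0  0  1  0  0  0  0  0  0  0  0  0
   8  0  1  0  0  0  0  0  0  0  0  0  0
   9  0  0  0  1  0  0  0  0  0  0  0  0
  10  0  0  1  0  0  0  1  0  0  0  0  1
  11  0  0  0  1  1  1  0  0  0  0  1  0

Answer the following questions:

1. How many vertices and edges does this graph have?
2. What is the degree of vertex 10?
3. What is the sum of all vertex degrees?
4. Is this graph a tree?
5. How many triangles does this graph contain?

Count: 12 vertices, 11 edges.
Vertex 10 has neighbors [2, 6, 11], degree = 3.
Handshaking lemma: 2 * 11 = 22.
A graph is a tree iff it is connected and has exactly n-1 edges. This graph is connected (all 12 vertices in one component) and has 12-1 = 11 edges. It is a tree.
Number of triangles = 0.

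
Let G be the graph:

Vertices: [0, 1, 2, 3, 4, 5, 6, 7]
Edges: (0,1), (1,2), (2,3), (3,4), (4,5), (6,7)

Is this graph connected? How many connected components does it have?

Checking connectivity: the graph has 2 connected component(s).
Components: [[0, 1, 2, 3, 4, 5], [6, 7]]. The graph is NOT connected.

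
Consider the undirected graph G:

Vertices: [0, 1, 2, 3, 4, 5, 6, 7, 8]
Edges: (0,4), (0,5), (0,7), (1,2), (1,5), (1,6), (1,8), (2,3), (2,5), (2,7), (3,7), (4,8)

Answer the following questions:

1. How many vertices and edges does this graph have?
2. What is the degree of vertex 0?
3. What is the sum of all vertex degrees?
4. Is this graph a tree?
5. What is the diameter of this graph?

Count: 9 vertices, 12 edges.
Vertex 0 has neighbors [4, 5, 7], degree = 3.
Handshaking lemma: 2 * 12 = 24.
A tree on 9 vertices has 8 edges. This graph has 12 edges (4 extra). Not a tree.
Diameter (longest shortest path) = 3.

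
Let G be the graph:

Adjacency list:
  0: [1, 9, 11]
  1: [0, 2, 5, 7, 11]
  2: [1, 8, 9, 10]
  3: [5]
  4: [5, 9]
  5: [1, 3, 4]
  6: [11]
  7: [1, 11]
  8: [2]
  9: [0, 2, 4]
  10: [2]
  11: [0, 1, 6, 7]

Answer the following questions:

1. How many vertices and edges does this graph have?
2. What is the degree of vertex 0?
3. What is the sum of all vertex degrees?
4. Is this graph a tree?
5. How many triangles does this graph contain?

Count: 12 vertices, 15 edges.
Vertex 0 has neighbors [1, 9, 11], degree = 3.
Handshaking lemma: 2 * 15 = 30.
A tree on 12 vertices has 11 edges. This graph has 15 edges (4 extra). Not a tree.
Number of triangles = 2.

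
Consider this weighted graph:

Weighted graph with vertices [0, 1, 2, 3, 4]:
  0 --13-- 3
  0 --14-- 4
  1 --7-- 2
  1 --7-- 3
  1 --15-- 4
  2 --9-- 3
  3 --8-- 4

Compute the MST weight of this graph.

Applying Kruskal's algorithm (sort edges by weight, add if no cycle):
  Add (1,2) w=7
  Add (1,3) w=7
  Add (3,4) w=8
  Skip (2,3) w=9 (creates cycle)
  Add (0,3) w=13
  Skip (0,4) w=14 (creates cycle)
  Skip (1,4) w=15 (creates cycle)
MST weight = 35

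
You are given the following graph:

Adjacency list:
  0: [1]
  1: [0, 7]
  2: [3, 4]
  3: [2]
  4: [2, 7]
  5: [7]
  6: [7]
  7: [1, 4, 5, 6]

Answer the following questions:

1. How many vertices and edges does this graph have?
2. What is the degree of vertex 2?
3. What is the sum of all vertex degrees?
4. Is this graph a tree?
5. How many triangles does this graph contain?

Count: 8 vertices, 7 edges.
Vertex 2 has neighbors [3, 4], degree = 2.
Handshaking lemma: 2 * 7 = 14.
A graph is a tree iff it is connected and has exactly n-1 edges. This graph is connected (all 8 vertices in one component) and has 8-1 = 7 edges. It is a tree.
Number of triangles = 0.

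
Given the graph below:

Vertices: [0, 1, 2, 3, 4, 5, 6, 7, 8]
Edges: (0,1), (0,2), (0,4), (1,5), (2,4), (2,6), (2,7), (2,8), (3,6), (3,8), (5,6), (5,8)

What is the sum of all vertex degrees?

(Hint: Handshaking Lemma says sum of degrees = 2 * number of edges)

Count edges: 12 edges.
By Handshaking Lemma: sum of degrees = 2 * 12 = 24.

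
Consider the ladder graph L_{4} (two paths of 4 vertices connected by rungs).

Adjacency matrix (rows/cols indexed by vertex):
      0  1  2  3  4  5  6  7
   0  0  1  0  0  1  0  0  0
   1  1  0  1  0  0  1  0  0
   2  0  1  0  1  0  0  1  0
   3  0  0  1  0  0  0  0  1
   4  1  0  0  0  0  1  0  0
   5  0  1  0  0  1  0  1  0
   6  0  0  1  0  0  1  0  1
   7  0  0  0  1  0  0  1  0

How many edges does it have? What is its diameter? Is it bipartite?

Ladder graph L_{4}: 4 rungs + 2 * (4-1) path edges = 4 + 6 = 10 edges.
Diameter = 4.
Ladder graphs are bipartite (alternating coloring along each path).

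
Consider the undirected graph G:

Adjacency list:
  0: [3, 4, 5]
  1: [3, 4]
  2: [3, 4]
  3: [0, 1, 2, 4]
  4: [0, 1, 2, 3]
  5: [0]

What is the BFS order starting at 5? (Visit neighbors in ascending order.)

BFS from vertex 5 (neighbors processed in ascending order):
Visit order: 5, 0, 3, 4, 1, 2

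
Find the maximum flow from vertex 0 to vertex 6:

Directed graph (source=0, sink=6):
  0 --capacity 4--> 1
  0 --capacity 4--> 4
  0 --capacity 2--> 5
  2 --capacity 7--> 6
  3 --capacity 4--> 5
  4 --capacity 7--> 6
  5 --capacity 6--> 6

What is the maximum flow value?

Computing max flow:
  Flow on (0->4): 4/4
  Flow on (0->5): 2/2
  Flow on (4->6): 4/7
  Flow on (5->6): 2/6
Maximum flow = 6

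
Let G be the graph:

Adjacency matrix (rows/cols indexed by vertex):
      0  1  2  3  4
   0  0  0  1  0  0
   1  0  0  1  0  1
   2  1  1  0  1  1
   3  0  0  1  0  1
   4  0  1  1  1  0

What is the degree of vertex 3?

Vertex 3 has neighbors [2, 4], so deg(3) = 2.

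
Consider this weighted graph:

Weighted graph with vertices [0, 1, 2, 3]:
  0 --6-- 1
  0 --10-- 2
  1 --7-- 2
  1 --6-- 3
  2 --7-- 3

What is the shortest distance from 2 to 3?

Using Dijkstra's algorithm from vertex 2:
Shortest path: 2 -> 3
Total weight: 7 = 7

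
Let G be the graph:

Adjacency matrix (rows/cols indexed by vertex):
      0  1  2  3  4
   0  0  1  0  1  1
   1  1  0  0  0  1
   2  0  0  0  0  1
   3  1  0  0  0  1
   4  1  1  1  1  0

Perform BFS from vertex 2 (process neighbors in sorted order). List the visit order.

BFS from vertex 2 (neighbors processed in ascending order):
Visit order: 2, 4, 0, 1, 3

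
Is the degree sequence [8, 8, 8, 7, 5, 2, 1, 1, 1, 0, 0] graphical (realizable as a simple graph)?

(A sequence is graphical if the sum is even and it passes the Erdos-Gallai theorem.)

Sum of degrees = 41. Sum is odd, so the sequence is NOT graphical.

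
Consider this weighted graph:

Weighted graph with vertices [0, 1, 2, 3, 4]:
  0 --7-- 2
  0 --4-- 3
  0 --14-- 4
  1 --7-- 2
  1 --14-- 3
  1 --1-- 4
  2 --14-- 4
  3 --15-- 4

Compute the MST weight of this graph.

Applying Kruskal's algorithm (sort edges by weight, add if no cycle):
  Add (1,4) w=1
  Add (0,3) w=4
  Add (0,2) w=7
  Add (1,2) w=7
  Skip (0,4) w=14 (creates cycle)
  Skip (1,3) w=14 (creates cycle)
  Skip (2,4) w=14 (creates cycle)
  Skip (3,4) w=15 (creates cycle)
MST weight = 19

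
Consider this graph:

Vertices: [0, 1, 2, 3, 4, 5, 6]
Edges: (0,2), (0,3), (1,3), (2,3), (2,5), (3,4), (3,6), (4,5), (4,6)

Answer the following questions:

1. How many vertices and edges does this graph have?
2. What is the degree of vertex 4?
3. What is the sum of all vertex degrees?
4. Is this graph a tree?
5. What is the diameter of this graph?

Count: 7 vertices, 9 edges.
Vertex 4 has neighbors [3, 5, 6], degree = 3.
Handshaking lemma: 2 * 9 = 18.
A tree on 7 vertices has 6 edges. This graph has 9 edges (3 extra). Not a tree.
Diameter (longest shortest path) = 3.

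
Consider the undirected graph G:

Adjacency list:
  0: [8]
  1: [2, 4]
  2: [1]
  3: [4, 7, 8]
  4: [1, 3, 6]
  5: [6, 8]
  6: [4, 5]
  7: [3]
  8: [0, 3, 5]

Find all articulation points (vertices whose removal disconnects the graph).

An articulation point is a vertex whose removal disconnects the graph.
Articulation points: [1, 3, 4, 8]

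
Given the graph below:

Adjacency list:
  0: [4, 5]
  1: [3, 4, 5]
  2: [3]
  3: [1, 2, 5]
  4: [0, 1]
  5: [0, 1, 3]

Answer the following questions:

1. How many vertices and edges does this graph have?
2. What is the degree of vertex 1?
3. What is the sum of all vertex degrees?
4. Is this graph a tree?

Count: 6 vertices, 7 edges.
Vertex 1 has neighbors [3, 4, 5], degree = 3.
Handshaking lemma: 2 * 7 = 14.
A tree on 6 vertices has 5 edges. This graph has 7 edges (2 extra). Not a tree.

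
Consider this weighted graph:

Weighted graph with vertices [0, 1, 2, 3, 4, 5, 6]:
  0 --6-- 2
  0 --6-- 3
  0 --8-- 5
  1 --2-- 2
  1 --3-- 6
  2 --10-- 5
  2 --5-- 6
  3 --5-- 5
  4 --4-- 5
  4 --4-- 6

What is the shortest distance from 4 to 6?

Using Dijkstra's algorithm from vertex 4:
Shortest path: 4 -> 6
Total weight: 4 = 4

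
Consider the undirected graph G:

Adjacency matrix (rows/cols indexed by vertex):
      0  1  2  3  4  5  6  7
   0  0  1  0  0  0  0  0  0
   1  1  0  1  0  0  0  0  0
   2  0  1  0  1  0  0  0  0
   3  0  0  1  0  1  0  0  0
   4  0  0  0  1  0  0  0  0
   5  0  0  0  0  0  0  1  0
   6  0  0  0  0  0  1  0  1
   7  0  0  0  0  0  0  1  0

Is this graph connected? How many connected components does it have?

Checking connectivity: the graph has 2 connected component(s).
Components: [[0, 1, 2, 3, 4], [5, 6, 7]]. The graph is NOT connected.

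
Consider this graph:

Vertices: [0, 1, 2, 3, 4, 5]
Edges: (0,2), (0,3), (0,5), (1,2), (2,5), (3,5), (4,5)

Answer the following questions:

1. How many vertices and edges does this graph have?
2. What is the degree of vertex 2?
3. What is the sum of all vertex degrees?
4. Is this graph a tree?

Count: 6 vertices, 7 edges.
Vertex 2 has neighbors [0, 1, 5], degree = 3.
Handshaking lemma: 2 * 7 = 14.
A tree on 6 vertices has 5 edges. This graph has 7 edges (2 extra). Not a tree.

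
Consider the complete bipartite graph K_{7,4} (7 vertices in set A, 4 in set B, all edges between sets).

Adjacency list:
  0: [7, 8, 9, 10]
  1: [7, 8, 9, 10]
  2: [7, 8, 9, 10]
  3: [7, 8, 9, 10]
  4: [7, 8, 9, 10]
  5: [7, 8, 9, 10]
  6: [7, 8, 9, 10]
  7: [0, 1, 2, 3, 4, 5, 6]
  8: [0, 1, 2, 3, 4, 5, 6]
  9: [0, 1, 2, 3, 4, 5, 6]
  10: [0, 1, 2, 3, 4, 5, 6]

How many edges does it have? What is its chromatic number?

K_{7,4} has 7 * 4 = 28 edges.
Bipartite graphs have chromatic number 2 (color each partition differently).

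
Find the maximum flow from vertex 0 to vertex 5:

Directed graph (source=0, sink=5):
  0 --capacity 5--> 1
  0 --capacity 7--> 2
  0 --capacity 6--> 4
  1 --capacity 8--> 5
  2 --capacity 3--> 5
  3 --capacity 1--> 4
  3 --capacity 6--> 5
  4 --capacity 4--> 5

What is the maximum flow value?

Computing max flow:
  Flow on (0->1): 5/5
  Flow on (0->2): 3/7
  Flow on (0->4): 4/6
  Flow on (1->5): 5/8
  Flow on (2->5): 3/3
  Flow on (4->5): 4/4
Maximum flow = 12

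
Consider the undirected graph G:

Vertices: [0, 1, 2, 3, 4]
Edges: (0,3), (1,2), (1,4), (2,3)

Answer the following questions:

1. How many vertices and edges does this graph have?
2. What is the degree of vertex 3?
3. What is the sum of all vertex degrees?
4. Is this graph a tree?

Count: 5 vertices, 4 edges.
Vertex 3 has neighbors [0, 2], degree = 2.
Handshaking lemma: 2 * 4 = 8.
A graph is a tree iff it is connected and has exactly n-1 edges. This graph is connected (all 5 vertices in one component) and has 5-1 = 4 edges. It is a tree.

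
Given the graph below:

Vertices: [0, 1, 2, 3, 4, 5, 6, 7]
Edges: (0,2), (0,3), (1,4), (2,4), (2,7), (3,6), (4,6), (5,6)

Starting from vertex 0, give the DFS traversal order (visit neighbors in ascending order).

DFS from vertex 0 (neighbors processed in ascending order):
Visit order: 0, 2, 4, 1, 6, 3, 5, 7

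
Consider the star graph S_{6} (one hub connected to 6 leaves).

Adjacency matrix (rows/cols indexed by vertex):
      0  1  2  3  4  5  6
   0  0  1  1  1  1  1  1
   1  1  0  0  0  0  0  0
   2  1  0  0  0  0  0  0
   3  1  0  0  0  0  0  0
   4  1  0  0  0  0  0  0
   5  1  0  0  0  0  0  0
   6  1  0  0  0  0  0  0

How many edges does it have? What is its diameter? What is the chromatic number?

Star graph S_{6}: the hub connects to all 6 leaves.
Edges = 6.
Diameter = 2 (any leaf to hub is 1, leaf to leaf through hub is 2).
Star graphs are bipartite (hub vs leaves), so chromatic number = 2.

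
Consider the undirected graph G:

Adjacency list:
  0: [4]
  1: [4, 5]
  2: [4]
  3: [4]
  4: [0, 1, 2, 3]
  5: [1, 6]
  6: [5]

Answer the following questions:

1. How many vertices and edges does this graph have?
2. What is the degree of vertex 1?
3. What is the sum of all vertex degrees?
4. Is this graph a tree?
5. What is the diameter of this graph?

Count: 7 vertices, 6 edges.
Vertex 1 has neighbors [4, 5], degree = 2.
Handshaking lemma: 2 * 6 = 12.
A graph is a tree iff it is connected and has exactly n-1 edges. This graph is connected (all 7 vertices in one component) and has 7-1 = 6 edges. It is a tree.
Diameter (longest shortest path) = 4.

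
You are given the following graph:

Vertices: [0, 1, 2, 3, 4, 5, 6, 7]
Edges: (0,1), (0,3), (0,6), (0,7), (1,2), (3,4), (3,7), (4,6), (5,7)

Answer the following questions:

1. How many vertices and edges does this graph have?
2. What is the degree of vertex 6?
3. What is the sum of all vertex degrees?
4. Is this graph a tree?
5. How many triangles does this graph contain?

Count: 8 vertices, 9 edges.
Vertex 6 has neighbors [0, 4], degree = 2.
Handshaking lemma: 2 * 9 = 18.
A tree on 8 vertices has 7 edges. This graph has 9 edges (2 extra). Not a tree.
Number of triangles = 1.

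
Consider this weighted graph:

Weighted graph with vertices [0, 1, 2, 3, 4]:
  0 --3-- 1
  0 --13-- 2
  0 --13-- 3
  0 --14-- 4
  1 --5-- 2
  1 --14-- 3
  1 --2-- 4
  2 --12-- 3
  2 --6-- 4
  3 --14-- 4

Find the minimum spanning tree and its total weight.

Applying Kruskal's algorithm (sort edges by weight, add if no cycle):
  Add (1,4) w=2
  Add (0,1) w=3
  Add (1,2) w=5
  Skip (2,4) w=6 (creates cycle)
  Add (2,3) w=12
  Skip (0,2) w=13 (creates cycle)
  Skip (0,3) w=13 (creates cycle)
  Skip (0,4) w=14 (creates cycle)
  Skip (1,3) w=14 (creates cycle)
  Skip (3,4) w=14 (creates cycle)
MST weight = 22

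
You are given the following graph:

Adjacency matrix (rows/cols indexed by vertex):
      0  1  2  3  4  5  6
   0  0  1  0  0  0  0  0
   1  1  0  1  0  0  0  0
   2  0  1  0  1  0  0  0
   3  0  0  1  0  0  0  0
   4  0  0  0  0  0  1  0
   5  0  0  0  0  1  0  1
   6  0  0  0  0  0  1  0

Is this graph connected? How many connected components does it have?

Checking connectivity: the graph has 2 connected component(s).
Components: [[0, 1, 2, 3], [4, 5, 6]]. The graph is NOT connected.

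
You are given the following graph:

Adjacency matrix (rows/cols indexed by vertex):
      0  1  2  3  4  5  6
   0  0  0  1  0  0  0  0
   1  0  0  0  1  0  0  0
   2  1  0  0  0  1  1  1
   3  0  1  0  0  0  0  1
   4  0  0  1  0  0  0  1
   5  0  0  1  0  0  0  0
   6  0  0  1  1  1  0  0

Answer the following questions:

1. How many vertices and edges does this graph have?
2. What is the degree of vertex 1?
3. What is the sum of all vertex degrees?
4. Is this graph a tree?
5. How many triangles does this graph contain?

Count: 7 vertices, 7 edges.
Vertex 1 has neighbors [3], degree = 1.
Handshaking lemma: 2 * 7 = 14.
A tree on 7 vertices has 6 edges. This graph has 7 edges (1 extra). Not a tree.
Number of triangles = 1.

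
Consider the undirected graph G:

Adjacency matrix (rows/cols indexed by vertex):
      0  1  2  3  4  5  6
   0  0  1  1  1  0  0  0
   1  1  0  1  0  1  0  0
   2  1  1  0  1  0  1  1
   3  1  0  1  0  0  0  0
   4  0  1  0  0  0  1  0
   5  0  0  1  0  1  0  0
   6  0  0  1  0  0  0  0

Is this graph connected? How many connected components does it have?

Checking connectivity: the graph has 1 connected component(s).
All vertices are reachable from each other. The graph IS connected.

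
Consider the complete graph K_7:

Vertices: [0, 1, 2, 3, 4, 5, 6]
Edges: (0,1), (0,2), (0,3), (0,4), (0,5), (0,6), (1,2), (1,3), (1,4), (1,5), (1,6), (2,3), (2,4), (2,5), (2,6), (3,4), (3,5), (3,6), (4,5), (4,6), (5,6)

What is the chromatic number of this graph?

In K_7, every vertex is adjacent to every other vertex.
Each vertex needs a unique color.
Chromatic number = 7.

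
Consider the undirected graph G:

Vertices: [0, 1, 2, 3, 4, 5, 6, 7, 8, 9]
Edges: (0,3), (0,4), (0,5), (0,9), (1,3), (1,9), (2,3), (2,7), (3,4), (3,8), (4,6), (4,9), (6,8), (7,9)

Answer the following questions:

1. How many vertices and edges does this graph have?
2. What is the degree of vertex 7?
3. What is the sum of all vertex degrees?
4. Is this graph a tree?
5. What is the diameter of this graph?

Count: 10 vertices, 14 edges.
Vertex 7 has neighbors [2, 9], degree = 2.
Handshaking lemma: 2 * 14 = 28.
A tree on 10 vertices has 9 edges. This graph has 14 edges (5 extra). Not a tree.
Diameter (longest shortest path) = 3.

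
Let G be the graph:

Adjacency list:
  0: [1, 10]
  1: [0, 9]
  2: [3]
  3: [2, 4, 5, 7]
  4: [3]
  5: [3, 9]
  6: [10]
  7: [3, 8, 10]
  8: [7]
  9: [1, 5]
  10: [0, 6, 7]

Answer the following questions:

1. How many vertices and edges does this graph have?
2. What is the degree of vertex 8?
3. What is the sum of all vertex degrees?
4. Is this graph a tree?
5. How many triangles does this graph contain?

Count: 11 vertices, 11 edges.
Vertex 8 has neighbors [7], degree = 1.
Handshaking lemma: 2 * 11 = 22.
A tree on 11 vertices has 10 edges. This graph has 11 edges (1 extra). Not a tree.
Number of triangles = 0.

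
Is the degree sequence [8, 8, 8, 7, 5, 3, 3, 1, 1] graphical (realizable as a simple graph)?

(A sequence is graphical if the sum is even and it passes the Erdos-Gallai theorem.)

Sum of degrees = 44. Sum is even but fails Erdos-Gallai. The sequence is NOT graphical.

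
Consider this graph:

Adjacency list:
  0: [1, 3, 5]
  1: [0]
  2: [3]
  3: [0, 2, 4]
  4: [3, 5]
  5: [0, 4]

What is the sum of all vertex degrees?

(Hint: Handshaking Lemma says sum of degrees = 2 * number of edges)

Count edges: 6 edges.
By Handshaking Lemma: sum of degrees = 2 * 6 = 12.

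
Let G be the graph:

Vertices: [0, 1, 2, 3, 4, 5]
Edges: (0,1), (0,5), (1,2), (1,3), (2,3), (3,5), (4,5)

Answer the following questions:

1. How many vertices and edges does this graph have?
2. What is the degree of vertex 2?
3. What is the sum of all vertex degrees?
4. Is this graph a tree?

Count: 6 vertices, 7 edges.
Vertex 2 has neighbors [1, 3], degree = 2.
Handshaking lemma: 2 * 7 = 14.
A tree on 6 vertices has 5 edges. This graph has 7 edges (2 extra). Not a tree.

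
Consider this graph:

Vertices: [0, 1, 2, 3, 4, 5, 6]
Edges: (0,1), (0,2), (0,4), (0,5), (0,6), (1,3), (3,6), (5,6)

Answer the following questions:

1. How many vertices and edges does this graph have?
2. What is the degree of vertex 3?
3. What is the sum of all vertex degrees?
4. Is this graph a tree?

Count: 7 vertices, 8 edges.
Vertex 3 has neighbors [1, 6], degree = 2.
Handshaking lemma: 2 * 8 = 16.
A tree on 7 vertices has 6 edges. This graph has 8 edges (2 extra). Not a tree.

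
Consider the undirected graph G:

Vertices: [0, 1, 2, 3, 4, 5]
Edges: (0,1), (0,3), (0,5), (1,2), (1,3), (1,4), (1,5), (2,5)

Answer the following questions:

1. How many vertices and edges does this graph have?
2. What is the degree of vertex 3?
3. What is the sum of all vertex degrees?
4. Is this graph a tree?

Count: 6 vertices, 8 edges.
Vertex 3 has neighbors [0, 1], degree = 2.
Handshaking lemma: 2 * 8 = 16.
A tree on 6 vertices has 5 edges. This graph has 8 edges (3 extra). Not a tree.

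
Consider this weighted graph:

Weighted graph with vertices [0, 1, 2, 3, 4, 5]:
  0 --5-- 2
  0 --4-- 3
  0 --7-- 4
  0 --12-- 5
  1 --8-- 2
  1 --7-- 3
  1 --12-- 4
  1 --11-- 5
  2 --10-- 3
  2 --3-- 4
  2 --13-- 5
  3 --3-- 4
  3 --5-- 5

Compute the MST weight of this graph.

Applying Kruskal's algorithm (sort edges by weight, add if no cycle):
  Add (2,4) w=3
  Add (3,4) w=3
  Add (0,3) w=4
  Skip (0,2) w=5 (creates cycle)
  Add (3,5) w=5
  Skip (0,4) w=7 (creates cycle)
  Add (1,3) w=7
  Skip (1,2) w=8 (creates cycle)
  Skip (2,3) w=10 (creates cycle)
  Skip (1,5) w=11 (creates cycle)
  Skip (0,5) w=12 (creates cycle)
  Skip (1,4) w=12 (creates cycle)
  Skip (2,5) w=13 (creates cycle)
MST weight = 22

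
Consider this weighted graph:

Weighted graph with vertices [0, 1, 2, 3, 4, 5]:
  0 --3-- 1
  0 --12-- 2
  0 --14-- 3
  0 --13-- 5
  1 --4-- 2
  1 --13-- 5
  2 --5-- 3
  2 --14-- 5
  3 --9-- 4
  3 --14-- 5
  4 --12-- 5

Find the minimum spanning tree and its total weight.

Applying Kruskal's algorithm (sort edges by weight, add if no cycle):
  Add (0,1) w=3
  Add (1,2) w=4
  Add (2,3) w=5
  Add (3,4) w=9
  Skip (0,2) w=12 (creates cycle)
  Add (4,5) w=12
  Skip (0,5) w=13 (creates cycle)
  Skip (1,5) w=13 (creates cycle)
  Skip (0,3) w=14 (creates cycle)
  Skip (2,5) w=14 (creates cycle)
  Skip (3,5) w=14 (creates cycle)
MST weight = 33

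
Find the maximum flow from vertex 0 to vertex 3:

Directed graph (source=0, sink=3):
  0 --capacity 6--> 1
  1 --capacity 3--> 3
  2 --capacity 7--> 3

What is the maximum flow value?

Computing max flow:
  Flow on (0->1): 3/6
  Flow on (1->3): 3/3
Maximum flow = 3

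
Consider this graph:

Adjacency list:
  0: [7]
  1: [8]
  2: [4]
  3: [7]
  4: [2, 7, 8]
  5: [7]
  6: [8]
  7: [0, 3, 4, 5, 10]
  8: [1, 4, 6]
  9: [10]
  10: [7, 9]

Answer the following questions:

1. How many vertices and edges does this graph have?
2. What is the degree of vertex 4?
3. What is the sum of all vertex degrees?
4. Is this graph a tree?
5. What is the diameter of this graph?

Count: 11 vertices, 10 edges.
Vertex 4 has neighbors [2, 7, 8], degree = 3.
Handshaking lemma: 2 * 10 = 20.
A graph is a tree iff it is connected and has exactly n-1 edges. This graph is connected (all 11 vertices in one component) and has 11-1 = 10 edges. It is a tree.
Diameter (longest shortest path) = 5.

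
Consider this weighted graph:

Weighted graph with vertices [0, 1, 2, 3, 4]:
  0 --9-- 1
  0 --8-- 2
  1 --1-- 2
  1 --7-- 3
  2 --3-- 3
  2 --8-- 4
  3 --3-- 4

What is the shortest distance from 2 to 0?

Using Dijkstra's algorithm from vertex 2:
Shortest path: 2 -> 0
Total weight: 8 = 8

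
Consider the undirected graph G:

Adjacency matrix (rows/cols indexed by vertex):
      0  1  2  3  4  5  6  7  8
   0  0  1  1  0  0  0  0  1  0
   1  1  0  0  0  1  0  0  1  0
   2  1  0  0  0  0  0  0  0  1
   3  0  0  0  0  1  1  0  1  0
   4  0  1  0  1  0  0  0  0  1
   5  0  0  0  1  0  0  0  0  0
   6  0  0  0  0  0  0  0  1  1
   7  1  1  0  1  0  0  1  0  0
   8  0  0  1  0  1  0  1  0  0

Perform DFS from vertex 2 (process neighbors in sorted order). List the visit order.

DFS from vertex 2 (neighbors processed in ascending order):
Visit order: 2, 0, 1, 4, 3, 5, 7, 6, 8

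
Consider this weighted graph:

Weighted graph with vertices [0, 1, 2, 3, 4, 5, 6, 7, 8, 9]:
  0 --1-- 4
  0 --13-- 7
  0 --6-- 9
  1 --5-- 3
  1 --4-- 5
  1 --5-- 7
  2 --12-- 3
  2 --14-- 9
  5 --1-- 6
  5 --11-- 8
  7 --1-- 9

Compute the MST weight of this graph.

Applying Kruskal's algorithm (sort edges by weight, add if no cycle):
  Add (0,4) w=1
  Add (5,6) w=1
  Add (7,9) w=1
  Add (1,5) w=4
  Add (1,3) w=5
  Add (1,7) w=5
  Add (0,9) w=6
  Add (5,8) w=11
  Add (2,3) w=12
  Skip (0,7) w=13 (creates cycle)
  Skip (2,9) w=14 (creates cycle)
MST weight = 46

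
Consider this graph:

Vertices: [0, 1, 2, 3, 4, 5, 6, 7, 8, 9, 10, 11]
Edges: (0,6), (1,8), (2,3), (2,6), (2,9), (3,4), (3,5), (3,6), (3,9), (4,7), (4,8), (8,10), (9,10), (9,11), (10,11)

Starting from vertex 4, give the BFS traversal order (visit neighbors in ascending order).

BFS from vertex 4 (neighbors processed in ascending order):
Visit order: 4, 3, 7, 8, 2, 5, 6, 9, 1, 10, 0, 11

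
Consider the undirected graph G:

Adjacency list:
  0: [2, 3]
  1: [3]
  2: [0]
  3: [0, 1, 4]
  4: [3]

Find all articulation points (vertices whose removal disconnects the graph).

An articulation point is a vertex whose removal disconnects the graph.
Articulation points: [0, 3]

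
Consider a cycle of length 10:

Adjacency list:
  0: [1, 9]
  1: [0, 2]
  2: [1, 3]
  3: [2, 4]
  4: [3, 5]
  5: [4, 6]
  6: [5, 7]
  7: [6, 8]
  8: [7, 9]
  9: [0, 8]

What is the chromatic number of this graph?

This is an even cycle (C_10). Even cycles are bipartite.
Chromatic number = 2.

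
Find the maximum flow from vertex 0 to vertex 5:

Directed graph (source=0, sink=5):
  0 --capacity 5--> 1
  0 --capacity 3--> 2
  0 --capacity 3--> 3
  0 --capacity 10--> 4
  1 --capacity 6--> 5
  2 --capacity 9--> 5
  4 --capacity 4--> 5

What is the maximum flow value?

Computing max flow:
  Flow on (0->1): 5/5
  Flow on (0->2): 3/3
  Flow on (0->4): 4/10
  Flow on (1->5): 5/6
  Flow on (2->5): 3/9
  Flow on (4->5): 4/4
Maximum flow = 12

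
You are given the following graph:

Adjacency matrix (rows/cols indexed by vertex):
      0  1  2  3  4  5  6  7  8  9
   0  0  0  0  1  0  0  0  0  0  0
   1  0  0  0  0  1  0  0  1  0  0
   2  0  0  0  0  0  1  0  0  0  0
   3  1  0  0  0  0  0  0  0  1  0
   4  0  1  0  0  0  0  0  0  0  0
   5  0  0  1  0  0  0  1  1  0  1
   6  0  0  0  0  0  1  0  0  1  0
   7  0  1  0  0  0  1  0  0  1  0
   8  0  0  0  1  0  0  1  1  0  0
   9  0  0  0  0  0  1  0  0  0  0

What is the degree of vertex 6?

Vertex 6 has neighbors [5, 8], so deg(6) = 2.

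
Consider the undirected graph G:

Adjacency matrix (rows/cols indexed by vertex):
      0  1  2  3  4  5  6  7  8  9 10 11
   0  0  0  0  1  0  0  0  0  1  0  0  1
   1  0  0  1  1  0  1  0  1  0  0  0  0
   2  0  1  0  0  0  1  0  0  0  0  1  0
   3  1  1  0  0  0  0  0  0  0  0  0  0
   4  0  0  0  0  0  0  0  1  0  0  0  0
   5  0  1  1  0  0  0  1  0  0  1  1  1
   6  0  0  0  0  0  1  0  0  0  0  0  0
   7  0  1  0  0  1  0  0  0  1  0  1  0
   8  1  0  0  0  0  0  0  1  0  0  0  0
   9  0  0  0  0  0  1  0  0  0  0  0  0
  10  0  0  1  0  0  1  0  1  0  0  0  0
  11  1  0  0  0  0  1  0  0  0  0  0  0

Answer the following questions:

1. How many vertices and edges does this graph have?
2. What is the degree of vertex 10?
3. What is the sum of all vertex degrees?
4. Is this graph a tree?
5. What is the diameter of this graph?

Count: 12 vertices, 16 edges.
Vertex 10 has neighbors [2, 5, 7], degree = 3.
Handshaking lemma: 2 * 16 = 32.
A tree on 12 vertices has 11 edges. This graph has 16 edges (5 extra). Not a tree.
Diameter (longest shortest path) = 4.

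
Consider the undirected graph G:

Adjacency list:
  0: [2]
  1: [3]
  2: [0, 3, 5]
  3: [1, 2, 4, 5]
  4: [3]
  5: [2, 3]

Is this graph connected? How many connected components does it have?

Checking connectivity: the graph has 1 connected component(s).
All vertices are reachable from each other. The graph IS connected.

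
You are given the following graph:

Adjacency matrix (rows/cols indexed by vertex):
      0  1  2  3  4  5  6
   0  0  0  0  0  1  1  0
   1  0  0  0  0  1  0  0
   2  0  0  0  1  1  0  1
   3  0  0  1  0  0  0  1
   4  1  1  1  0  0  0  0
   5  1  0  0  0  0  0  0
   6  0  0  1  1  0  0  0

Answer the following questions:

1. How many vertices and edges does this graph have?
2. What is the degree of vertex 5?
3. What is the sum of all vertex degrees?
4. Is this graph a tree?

Count: 7 vertices, 7 edges.
Vertex 5 has neighbors [0], degree = 1.
Handshaking lemma: 2 * 7 = 14.
A tree on 7 vertices has 6 edges. This graph has 7 edges (1 extra). Not a tree.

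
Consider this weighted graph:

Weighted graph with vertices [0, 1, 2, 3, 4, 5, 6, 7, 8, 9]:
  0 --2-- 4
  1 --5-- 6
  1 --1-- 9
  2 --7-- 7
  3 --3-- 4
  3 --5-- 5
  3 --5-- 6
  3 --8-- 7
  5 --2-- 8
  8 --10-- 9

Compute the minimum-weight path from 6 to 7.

Using Dijkstra's algorithm from vertex 6:
Shortest path: 6 -> 3 -> 7
Total weight: 5 + 8 = 13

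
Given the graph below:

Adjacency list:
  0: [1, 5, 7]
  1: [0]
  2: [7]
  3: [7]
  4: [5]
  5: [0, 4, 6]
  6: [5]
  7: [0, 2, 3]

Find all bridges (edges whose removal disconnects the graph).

A bridge is an edge whose removal increases the number of connected components.
Bridges found: (0,1), (0,5), (0,7), (2,7), (3,7), (4,5), (5,6)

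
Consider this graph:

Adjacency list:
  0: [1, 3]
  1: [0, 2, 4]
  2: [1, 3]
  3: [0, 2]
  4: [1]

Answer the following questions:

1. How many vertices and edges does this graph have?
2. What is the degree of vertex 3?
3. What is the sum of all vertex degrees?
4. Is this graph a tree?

Count: 5 vertices, 5 edges.
Vertex 3 has neighbors [0, 2], degree = 2.
Handshaking lemma: 2 * 5 = 10.
A tree on 5 vertices has 4 edges. This graph has 5 edges (1 extra). Not a tree.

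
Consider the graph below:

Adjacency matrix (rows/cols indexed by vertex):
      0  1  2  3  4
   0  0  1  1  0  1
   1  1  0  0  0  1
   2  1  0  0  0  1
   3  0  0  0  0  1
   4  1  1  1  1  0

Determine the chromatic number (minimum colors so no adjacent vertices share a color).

The graph has a maximum clique of size 3 (lower bound on chromatic number).
A valid 3-coloring: {0: 1, 1: 2, 2: 2, 3: 1, 4: 0}.
Chromatic number = 3.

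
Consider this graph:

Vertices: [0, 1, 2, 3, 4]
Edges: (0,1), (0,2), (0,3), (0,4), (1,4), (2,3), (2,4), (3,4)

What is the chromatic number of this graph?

The graph has a maximum clique of size 4 (lower bound on chromatic number).
A valid 4-coloring: {0: 0, 1: 2, 2: 2, 3: 3, 4: 1}.
Chromatic number = 4.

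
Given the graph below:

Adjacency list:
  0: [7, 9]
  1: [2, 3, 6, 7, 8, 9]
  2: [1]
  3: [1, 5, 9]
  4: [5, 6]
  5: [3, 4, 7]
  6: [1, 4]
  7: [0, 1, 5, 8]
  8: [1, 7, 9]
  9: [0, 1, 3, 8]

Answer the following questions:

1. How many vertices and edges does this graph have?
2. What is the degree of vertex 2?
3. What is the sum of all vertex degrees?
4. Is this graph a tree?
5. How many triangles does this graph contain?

Count: 10 vertices, 15 edges.
Vertex 2 has neighbors [1], degree = 1.
Handshaking lemma: 2 * 15 = 30.
A tree on 10 vertices has 9 edges. This graph has 15 edges (6 extra). Not a tree.
Number of triangles = 3.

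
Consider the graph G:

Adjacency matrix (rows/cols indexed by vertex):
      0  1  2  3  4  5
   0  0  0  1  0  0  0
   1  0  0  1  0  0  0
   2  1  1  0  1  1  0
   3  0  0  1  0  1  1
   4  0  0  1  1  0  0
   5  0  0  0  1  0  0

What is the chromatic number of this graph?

The graph has a maximum clique of size 3 (lower bound on chromatic number).
A valid 3-coloring: {0: 1, 1: 1, 2: 0, 3: 1, 4: 2, 5: 0}.
Chromatic number = 3.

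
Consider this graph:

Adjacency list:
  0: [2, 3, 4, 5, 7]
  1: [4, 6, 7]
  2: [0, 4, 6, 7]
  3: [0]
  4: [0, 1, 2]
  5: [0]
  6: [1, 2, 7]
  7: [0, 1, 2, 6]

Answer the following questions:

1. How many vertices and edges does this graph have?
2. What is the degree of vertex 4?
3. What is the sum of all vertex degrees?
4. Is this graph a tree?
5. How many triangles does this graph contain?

Count: 8 vertices, 12 edges.
Vertex 4 has neighbors [0, 1, 2], degree = 3.
Handshaking lemma: 2 * 12 = 24.
A tree on 8 vertices has 7 edges. This graph has 12 edges (5 extra). Not a tree.
Number of triangles = 4.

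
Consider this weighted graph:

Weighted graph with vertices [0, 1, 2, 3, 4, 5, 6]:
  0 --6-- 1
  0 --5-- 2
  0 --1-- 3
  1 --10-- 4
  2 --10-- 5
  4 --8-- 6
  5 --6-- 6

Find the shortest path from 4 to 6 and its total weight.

Using Dijkstra's algorithm from vertex 4:
Shortest path: 4 -> 6
Total weight: 8 = 8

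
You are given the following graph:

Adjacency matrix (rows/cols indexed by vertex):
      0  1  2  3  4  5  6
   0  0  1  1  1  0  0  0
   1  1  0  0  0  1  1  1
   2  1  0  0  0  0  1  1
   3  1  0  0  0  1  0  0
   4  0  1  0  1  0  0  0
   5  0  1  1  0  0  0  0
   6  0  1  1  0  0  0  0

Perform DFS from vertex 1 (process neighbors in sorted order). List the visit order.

DFS from vertex 1 (neighbors processed in ascending order):
Visit order: 1, 0, 2, 5, 6, 3, 4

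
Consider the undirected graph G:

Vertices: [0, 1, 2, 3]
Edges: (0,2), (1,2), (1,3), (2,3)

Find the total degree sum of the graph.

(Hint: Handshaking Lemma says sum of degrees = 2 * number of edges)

Count edges: 4 edges.
By Handshaking Lemma: sum of degrees = 2 * 4 = 8.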